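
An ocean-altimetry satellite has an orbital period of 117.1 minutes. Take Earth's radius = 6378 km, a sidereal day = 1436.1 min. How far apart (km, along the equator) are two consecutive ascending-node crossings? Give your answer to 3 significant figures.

T = 117.1 min = 7026.0 s.
During one orbit Earth rotates (7026.0 / 86166) × 360° = 29.35°.
At the equator that is 29.35° × (2π·6378/360) km/° = 29.35 × 111.3 = 3268 km.

3270 km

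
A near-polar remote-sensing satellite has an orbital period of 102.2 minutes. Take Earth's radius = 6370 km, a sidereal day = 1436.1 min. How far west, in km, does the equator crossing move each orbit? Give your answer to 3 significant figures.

2850 km

T = 102.2 min = 6132.0 s.
During one orbit Earth rotates (6132.0 / 86166) × 360° = 25.62°.
At the equator that is 25.62° × (2π·6370/360) km/° = 25.62 × 111.2 = 2848 km.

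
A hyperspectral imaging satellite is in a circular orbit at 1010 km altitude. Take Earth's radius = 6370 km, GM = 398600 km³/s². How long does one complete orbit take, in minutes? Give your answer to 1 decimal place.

Semi-major axis a = 6370 + 1010 = 7380 km. Period T = 2π√(a³/μ) = 2π√(7380³/398600) = 6309.5 s = 105.16 min.

105.2 min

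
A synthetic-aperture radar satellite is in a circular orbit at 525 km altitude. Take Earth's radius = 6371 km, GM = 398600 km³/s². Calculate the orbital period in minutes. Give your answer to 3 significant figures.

Semi-major axis a = 6371 + 525 = 6896 km. Period T = 2π√(a³/μ) = 2π√(6896³/398600) = 5699.1 s = 94.99 min.

95.0 min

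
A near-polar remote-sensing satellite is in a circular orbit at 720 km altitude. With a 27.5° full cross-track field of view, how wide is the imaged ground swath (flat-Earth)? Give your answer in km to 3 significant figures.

Half-angle = 27.5°/2 = 13.75°.
Swath width ≈ 2h·tan(θ/2) = 2 × 720 × tan(13.75°) = 352.4 km.

352 km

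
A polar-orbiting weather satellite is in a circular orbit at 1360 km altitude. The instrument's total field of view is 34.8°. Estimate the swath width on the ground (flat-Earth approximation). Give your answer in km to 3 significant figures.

Half-angle = 34.8°/2 = 17.4°.
Swath width ≈ 2h·tan(θ/2) = 2 × 1360 × tan(17.4°) = 852.4 km.

852 km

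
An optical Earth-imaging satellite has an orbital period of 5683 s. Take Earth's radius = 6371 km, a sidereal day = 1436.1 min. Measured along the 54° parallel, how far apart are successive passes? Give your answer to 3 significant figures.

1550 km

Node shift per orbit = (5683.0/86166) × 360° = 23.74°.
Equatorial spacing = 23.74 × 111.2 km/° = 2640 km.
At 54° latitude, spacing = 2640 × cos(54°) = 1552 km.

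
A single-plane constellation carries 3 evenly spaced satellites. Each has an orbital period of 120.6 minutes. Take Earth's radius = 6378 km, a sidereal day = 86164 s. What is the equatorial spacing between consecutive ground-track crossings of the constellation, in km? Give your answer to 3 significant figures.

1120 km

T = 120.6 min = 7236.0 s.
Single-satellite node shift = (7236.0/86164) × 360° = 30.23°.
With 3 satellites evenly phased, successive equator crossings are 30.23/3 = 10.078° apart.
That is 10.078 × 111.3 = 1122 km at the equator.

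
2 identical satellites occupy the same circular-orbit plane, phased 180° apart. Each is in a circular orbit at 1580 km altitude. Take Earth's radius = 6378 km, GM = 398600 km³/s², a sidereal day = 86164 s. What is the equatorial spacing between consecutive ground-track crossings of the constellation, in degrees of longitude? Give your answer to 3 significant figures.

14.8°

Semi-major axis a = 6378 + 1580 = 7958 km. Period T = 2π√(a³/μ) = 2π√(7958³/398600) = 7065.1 s = 117.75 min.
Single-satellite node shift = (7065.1/86164) × 360° = 29.52°.
With 2 satellites evenly phased, successive equator crossings are 29.52/2 = 14.759° apart.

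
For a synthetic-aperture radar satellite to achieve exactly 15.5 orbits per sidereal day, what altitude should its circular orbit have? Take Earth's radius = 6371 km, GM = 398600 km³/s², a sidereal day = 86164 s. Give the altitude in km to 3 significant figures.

411 km

Required period T = 86164 / 15.5 = 5559.0 s.
From T = 2π√(a³/μ): a = (μ T²/4π²)^(1/3) = (398600 × 5559.0² / 4π²)^(1/3) = 6782 km.
Altitude h = a − R = 6782 − 6371 = 411 km.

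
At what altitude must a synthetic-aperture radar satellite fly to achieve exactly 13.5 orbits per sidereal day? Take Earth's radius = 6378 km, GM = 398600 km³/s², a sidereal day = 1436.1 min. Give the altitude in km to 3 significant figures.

Required period T = 86166 / 13.5 = 6382.7 s.
From T = 2π√(a³/μ): a = (μ T²/4π²)^(1/3) = (398600 × 6382.7² / 4π²)^(1/3) = 7437 km.
Altitude h = a − R = 7437 − 6378 = 1059 km.

1060 km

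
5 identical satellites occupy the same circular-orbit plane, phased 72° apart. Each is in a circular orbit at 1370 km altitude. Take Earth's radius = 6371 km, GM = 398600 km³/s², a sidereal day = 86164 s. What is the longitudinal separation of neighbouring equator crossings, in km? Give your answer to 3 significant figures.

630 km

Semi-major axis a = 6371 + 1370 = 7741 km. Period T = 2π√(a³/μ) = 2π√(7741³/398600) = 6778.1 s = 112.97 min.
Single-satellite node shift = (6778.1/86164) × 360° = 28.32°.
With 5 satellites evenly phased, successive equator crossings are 28.32/5 = 5.664° apart.
That is 5.664 × 111.2 = 630 km at the equator.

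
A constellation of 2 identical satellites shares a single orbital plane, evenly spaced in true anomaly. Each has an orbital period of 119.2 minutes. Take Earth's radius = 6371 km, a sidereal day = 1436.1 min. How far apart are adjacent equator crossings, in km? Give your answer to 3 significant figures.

T = 119.2 min = 7152.0 s.
Single-satellite node shift = (7152.0/86166) × 360° = 29.88°.
With 2 satellites evenly phased, successive equator crossings are 29.88/2 = 14.940° apart.
That is 14.940 × 111.2 = 1661 km at the equator.

1660 km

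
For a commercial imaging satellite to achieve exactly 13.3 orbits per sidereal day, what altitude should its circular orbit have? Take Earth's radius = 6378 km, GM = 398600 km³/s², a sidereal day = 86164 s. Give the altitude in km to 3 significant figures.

1130 km

Required period T = 86164 / 13.3 = 6478.5 s.
From T = 2π√(a³/μ): a = (μ T²/4π²)^(1/3) = (398600 × 6478.5² / 4π²)^(1/3) = 7511 km.
Altitude h = a − R = 7511 − 6378 = 1133 km.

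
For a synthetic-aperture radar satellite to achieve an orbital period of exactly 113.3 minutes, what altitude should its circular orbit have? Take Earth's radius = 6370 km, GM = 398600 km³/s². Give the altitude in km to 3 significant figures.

1390 km

T = 113.3 min = 6798.0 s.
From T = 2π√(a³/μ): a = (μ T²/4π²)^(1/3) = (398600 × 6798.0² / 4π²)^(1/3) = 7756 km.
Altitude h = a − R = 7756 − 6370 = 1386 km.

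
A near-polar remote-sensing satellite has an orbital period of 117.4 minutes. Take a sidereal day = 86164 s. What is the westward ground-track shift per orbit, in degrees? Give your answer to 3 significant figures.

29.4°

T = 117.4 min = 7044.0 s.
During one orbit Earth rotates (7044.0 / 86164) × 360° = 29.43°.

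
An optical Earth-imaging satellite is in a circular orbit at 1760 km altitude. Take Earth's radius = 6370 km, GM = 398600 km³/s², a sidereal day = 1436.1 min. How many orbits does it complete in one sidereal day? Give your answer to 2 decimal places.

11.81

Semi-major axis a = 6370 + 1760 = 8130 km. Period T = 2π√(a³/μ) = 2π√(8130³/398600) = 7295.4 s = 121.59 min.
Orbits per sidereal day = 86166 / 7295.4 = 11.811.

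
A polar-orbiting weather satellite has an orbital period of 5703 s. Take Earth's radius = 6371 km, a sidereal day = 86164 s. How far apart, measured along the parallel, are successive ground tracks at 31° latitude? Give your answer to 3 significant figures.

Node shift per orbit = (5703.0/86164) × 360° = 23.83°.
Equatorial spacing = 23.83 × 111.2 km/° = 2650 km.
At 31° latitude, spacing = 2650 × cos(31°) = 2271 km.

2270 km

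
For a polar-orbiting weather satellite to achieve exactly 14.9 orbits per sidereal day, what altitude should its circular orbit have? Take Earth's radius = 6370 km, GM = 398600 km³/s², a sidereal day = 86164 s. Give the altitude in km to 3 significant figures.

Required period T = 86164 / 14.9 = 5782.8 s.
From T = 2π√(a³/μ): a = (μ T²/4π²)^(1/3) = (398600 × 5782.8² / 4π²)^(1/3) = 6963 km.
Altitude h = a − R = 6963 − 6370 = 593 km.

593 km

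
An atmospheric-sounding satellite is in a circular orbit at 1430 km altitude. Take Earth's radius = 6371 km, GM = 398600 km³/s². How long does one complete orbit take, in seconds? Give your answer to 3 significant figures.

6860 seconds

Semi-major axis a = 6371 + 1430 = 7801 km. Period T = 2π√(a³/μ) = 2π√(7801³/398600) = 6857.0 s = 114.28 min.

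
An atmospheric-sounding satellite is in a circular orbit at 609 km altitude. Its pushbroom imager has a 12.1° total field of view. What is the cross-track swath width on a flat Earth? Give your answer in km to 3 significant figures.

129 km

Half-angle = 12.1°/2 = 6.05°.
Swath width ≈ 2h·tan(θ/2) = 2 × 609 × tan(6.05°) = 129.1 km.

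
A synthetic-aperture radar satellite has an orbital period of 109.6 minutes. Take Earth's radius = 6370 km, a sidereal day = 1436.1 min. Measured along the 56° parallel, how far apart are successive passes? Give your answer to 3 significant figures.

1710 km

T = 109.6 min = 6576.0 s.
Node shift per orbit = (6576.0/86166) × 360° = 27.47°.
Equatorial spacing = 27.47 × 111.2 km/° = 3055 km.
At 56° latitude, spacing = 3055 × cos(56°) = 1708 km.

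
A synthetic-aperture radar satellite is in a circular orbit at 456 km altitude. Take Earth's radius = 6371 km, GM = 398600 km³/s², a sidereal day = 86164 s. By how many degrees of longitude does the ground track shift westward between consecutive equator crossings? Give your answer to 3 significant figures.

Semi-major axis a = 6371 + 456 = 6827 km. Period T = 2π√(a³/μ) = 2π√(6827³/398600) = 5613.8 s = 93.56 min.
During one orbit Earth rotates (5613.8 / 86164) × 360° = 23.45°.

23.5°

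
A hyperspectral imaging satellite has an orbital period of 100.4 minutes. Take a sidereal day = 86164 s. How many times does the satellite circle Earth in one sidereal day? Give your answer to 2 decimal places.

14.30

T = 100.4 min = 6024.0 s.
Orbits per sidereal day = 86164 / 6024.0 = 14.303.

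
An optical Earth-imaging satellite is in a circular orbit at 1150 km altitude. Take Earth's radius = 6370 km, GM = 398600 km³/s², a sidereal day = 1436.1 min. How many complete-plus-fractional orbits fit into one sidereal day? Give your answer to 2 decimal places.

13.28

Semi-major axis a = 6370 + 1150 = 7520 km. Period T = 2π√(a³/μ) = 2π√(7520³/398600) = 6489.9 s = 108.16 min.
Orbits per sidereal day = 86166 / 6489.9 = 13.277.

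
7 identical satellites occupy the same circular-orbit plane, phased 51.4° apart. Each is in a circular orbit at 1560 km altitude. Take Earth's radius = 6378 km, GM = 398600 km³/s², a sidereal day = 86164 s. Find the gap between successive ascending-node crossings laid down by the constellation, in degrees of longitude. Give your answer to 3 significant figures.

Semi-major axis a = 6378 + 1560 = 7938 km. Period T = 2π√(a³/μ) = 2π√(7938³/398600) = 7038.5 s = 117.31 min.
Single-satellite node shift = (7038.5/86164) × 360° = 29.41°.
With 7 satellites evenly phased, successive equator crossings are 29.41/7 = 4.201° apart.

4.20°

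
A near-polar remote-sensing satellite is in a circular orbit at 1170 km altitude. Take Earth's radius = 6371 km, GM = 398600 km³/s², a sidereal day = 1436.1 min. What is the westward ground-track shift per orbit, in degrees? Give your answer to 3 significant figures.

27.2°

Semi-major axis a = 6371 + 1170 = 7541 km. Period T = 2π√(a³/μ) = 2π√(7541³/398600) = 6517.1 s = 108.62 min.
During one orbit Earth rotates (6517.1 / 86166) × 360° = 27.23°.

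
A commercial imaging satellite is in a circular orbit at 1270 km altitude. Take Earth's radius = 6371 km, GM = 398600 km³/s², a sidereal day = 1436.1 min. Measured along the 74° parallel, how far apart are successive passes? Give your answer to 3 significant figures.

851 km

Semi-major axis a = 6371 + 1270 = 7641 km. Period T = 2π√(a³/μ) = 2π√(7641³/398600) = 6647.2 s = 110.79 min.
Node shift per orbit = (6647.2/86166) × 360° = 27.77°.
Equatorial spacing = 27.77 × 111.2 km/° = 3088 km.
At 74° latitude, spacing = 3088 × cos(74°) = 851 km.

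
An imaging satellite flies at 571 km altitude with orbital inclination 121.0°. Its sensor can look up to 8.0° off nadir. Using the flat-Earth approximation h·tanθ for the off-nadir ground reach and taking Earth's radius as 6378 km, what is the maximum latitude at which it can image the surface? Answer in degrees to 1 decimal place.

Retrograde orbit: the ground track reaches ±(180° − i) = ±(180 − 121.0) = ±59.0°.
Sensor half-swath on the ground ≈ 571·tan(8.0°) = 80 km = 0.72° of latitude.
Maximum observable latitude ≈ 59.0 + 0.72 = 59.7°.

59.7°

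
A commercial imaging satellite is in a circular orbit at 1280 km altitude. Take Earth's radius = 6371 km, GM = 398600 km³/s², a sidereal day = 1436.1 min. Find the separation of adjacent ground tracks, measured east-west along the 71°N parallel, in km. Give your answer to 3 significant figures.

Semi-major axis a = 6371 + 1280 = 7651 km. Period T = 2π√(a³/μ) = 2π√(7651³/398600) = 6660.2 s = 111.00 min.
Node shift per orbit = (6660.2/86166) × 360° = 27.83°.
Equatorial spacing = 27.83 × 111.2 km/° = 3094 km.
At 71° latitude, spacing = 3094 × cos(71°) = 1007 km.

1010 km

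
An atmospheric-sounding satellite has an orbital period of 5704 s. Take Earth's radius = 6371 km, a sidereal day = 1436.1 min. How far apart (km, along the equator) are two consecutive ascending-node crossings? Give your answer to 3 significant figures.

2650 km

During one orbit Earth rotates (5704.0 / 86166) × 360° = 23.83°.
At the equator that is 23.83° × (2π·6371/360) km/° = 23.83 × 111.2 = 2650 km.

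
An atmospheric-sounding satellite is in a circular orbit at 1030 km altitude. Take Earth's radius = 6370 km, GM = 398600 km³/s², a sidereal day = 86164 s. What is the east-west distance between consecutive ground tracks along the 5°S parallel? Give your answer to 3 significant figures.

2930 km

Semi-major axis a = 6370 + 1030 = 7400 km. Period T = 2π√(a³/μ) = 2π√(7400³/398600) = 6335.2 s = 105.59 min.
Node shift per orbit = (6335.2/86164) × 360° = 26.47°.
Equatorial spacing = 26.47 × 111.2 km/° = 2943 km.
At 5° latitude, spacing = 2943 × cos(5°) = 2932 km.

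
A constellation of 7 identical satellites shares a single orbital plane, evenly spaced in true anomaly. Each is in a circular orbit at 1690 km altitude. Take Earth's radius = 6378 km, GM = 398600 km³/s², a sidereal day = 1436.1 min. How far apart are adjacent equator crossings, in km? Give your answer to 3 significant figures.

479 km

Semi-major axis a = 6378 + 1690 = 8068 km. Period T = 2π√(a³/μ) = 2π√(8068³/398600) = 7212.1 s = 120.20 min.
Single-satellite node shift = (7212.1/86166) × 360° = 30.13°.
With 7 satellites evenly phased, successive equator crossings are 30.13/7 = 4.305° apart.
That is 4.305 × 111.3 = 479 km at the equator.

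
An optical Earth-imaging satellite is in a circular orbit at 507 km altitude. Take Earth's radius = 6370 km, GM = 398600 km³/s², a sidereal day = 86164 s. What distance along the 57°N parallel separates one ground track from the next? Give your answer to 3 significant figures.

1440 km

Semi-major axis a = 6370 + 507 = 6877 km. Period T = 2π√(a³/μ) = 2π√(6877³/398600) = 5675.6 s = 94.59 min.
Node shift per orbit = (5675.6/86164) × 360° = 23.71°.
Equatorial spacing = 23.71 × 111.2 km/° = 2636 km.
At 57° latitude, spacing = 2636 × cos(57°) = 1436 km.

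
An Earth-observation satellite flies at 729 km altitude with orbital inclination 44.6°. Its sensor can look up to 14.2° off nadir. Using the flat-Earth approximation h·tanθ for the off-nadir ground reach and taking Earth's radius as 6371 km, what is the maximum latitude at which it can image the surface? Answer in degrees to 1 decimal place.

For a prograde orbit the ground track reaches latitude ±i = ±44.6°.
Sensor half-swath on the ground ≈ 729·tan(14.2°) = 184 km = 1.66° of latitude.
Maximum observable latitude ≈ 44.6 + 1.66 = 46.3°.

46.3°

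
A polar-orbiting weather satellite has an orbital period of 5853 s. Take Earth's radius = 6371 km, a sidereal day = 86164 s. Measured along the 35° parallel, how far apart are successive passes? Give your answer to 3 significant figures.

Node shift per orbit = (5853.0/86164) × 360° = 24.45°.
Equatorial spacing = 24.45 × 111.2 km/° = 2719 km.
At 35° latitude, spacing = 2719 × cos(35°) = 2227 km.

2230 km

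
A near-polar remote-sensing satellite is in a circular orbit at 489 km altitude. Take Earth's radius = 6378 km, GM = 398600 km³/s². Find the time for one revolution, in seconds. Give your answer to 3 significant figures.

Semi-major axis a = 6378 + 489 = 6867 km. Period T = 2π√(a³/μ) = 2π√(6867³/398600) = 5663.2 s = 94.39 min.

5660 seconds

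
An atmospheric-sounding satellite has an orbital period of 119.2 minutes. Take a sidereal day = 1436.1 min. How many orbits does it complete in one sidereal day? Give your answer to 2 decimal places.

T = 119.2 min = 7152.0 s.
Orbits per sidereal day = 86166 / 7152.0 = 12.048.

12.05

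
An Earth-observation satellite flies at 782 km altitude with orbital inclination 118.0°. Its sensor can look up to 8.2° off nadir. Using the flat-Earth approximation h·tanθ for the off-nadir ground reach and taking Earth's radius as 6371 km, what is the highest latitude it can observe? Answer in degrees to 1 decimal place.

Retrograde orbit: the ground track reaches ±(180° − i) = ±(180 − 118.0) = ±62.0°.
Sensor half-swath on the ground ≈ 782·tan(8.2°) = 113 km = 1.01° of latitude.
Maximum observable latitude ≈ 62.0 + 1.01 = 63.0°.

63.0°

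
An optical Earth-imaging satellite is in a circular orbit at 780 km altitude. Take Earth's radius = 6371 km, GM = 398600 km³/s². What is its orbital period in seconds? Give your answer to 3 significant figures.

Semi-major axis a = 6371 + 780 = 7151 km. Period T = 2π√(a³/μ) = 2π√(7151³/398600) = 6018.1 s = 100.30 min.

6020 seconds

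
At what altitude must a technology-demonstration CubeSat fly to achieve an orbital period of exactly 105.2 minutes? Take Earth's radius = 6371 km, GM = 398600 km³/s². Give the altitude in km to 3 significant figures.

1010 km

T = 105.2 min = 6312.0 s.
From T = 2π√(a³/μ): a = (μ T²/4π²)^(1/3) = (398600 × 6312.0² / 4π²)^(1/3) = 7382 km.
Altitude h = a − R = 7382 − 6371 = 1011 km.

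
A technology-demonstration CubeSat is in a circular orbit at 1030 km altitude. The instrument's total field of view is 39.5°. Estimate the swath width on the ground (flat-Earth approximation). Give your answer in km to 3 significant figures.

740 km

Half-angle = 39.5°/2 = 19.75°.
Swath width ≈ 2h·tan(θ/2) = 2 × 1030 × tan(19.75°) = 739.6 km.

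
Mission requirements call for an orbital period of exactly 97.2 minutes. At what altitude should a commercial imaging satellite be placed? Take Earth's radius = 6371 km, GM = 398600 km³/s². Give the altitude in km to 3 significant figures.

T = 97.2 min = 5832.0 s.
From T = 2π√(a³/μ): a = (μ T²/4π²)^(1/3) = (398600 × 5832.0² / 4π²)^(1/3) = 7003 km.
Altitude h = a − R = 7003 − 6371 = 632 km.

632 km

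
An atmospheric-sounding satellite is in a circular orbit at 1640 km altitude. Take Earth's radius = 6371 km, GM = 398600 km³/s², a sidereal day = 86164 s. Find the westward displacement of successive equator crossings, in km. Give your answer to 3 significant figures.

3320 km

Semi-major axis a = 6371 + 1640 = 8011 km. Period T = 2π√(a³/μ) = 2π√(8011³/398600) = 7135.8 s = 118.93 min.
During one orbit Earth rotates (7135.8 / 86164) × 360° = 29.81°.
At the equator that is 29.81° × (2π·6371/360) km/° = 29.81 × 111.2 = 3315 km.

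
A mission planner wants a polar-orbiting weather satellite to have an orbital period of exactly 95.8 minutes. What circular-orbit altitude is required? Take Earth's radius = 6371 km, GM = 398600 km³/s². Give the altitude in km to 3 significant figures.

564 km

T = 95.8 min = 5748.0 s.
From T = 2π√(a³/μ): a = (μ T²/4π²)^(1/3) = (398600 × 5748.0² / 4π²)^(1/3) = 6935 km.
Altitude h = a − R = 6935 − 6371 = 564 km.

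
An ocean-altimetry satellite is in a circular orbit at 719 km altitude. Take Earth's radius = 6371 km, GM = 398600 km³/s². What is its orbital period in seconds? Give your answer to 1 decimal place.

5941.3 seconds

Semi-major axis a = 6371 + 719 = 7090 km. Period T = 2π√(a³/μ) = 2π√(7090³/398600) = 5941.3 s = 99.02 min.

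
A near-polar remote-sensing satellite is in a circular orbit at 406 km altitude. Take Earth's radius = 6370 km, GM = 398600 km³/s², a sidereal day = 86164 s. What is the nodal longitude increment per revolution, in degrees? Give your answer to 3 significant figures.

23.2°

Semi-major axis a = 6370 + 406 = 6776 km. Period T = 2π√(a³/μ) = 2π√(6776³/398600) = 5551.0 s = 92.52 min.
During one orbit Earth rotates (5551.0 / 86164) × 360° = 23.19°.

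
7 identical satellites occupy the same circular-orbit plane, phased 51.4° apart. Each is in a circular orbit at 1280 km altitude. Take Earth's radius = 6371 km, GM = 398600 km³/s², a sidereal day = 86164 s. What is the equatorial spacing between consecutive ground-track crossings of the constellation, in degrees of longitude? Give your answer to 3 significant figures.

3.98°

Semi-major axis a = 6371 + 1280 = 7651 km. Period T = 2π√(a³/μ) = 2π√(7651³/398600) = 6660.2 s = 111.00 min.
Single-satellite node shift = (6660.2/86164) × 360° = 27.83°.
With 7 satellites evenly phased, successive equator crossings are 27.83/7 = 3.975° apart.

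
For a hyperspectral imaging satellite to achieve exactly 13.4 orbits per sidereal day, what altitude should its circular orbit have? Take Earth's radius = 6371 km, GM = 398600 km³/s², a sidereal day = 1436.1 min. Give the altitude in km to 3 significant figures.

1100 km

Required period T = 86166 / 13.4 = 6430.3 s.
From T = 2π√(a³/μ): a = (μ T²/4π²)^(1/3) = (398600 × 6430.3² / 4π²)^(1/3) = 7474 km.
Altitude h = a − R = 7474 − 6371 = 1103 km.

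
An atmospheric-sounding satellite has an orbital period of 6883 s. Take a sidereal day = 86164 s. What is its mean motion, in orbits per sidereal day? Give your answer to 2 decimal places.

12.52

Orbits per sidereal day = 86164 / 6883.0 = 12.518.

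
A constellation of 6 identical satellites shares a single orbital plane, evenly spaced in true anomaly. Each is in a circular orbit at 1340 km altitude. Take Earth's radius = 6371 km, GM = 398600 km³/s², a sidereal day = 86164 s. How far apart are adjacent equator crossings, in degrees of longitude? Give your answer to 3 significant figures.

4.69°

Semi-major axis a = 6371 + 1340 = 7711 km. Period T = 2π√(a³/μ) = 2π√(7711³/398600) = 6738.7 s = 112.31 min.
Single-satellite node shift = (6738.7/86164) × 360° = 28.15°.
With 6 satellites evenly phased, successive equator crossings are 28.15/6 = 4.692° apart.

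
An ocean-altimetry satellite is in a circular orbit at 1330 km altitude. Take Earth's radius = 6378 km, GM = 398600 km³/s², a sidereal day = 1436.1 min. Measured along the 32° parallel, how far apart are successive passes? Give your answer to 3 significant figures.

Semi-major axis a = 6378 + 1330 = 7708 km. Period T = 2π√(a³/μ) = 2π√(7708³/398600) = 6734.8 s = 112.25 min.
Node shift per orbit = (6734.8/86166) × 360° = 28.14°.
Equatorial spacing = 28.14 × 111.3 km/° = 3132 km.
At 32° latitude, spacing = 3132 × cos(32°) = 2656 km.

2660 km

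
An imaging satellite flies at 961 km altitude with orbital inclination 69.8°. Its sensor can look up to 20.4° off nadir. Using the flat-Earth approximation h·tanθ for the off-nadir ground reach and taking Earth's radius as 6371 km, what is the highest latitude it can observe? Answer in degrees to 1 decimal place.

73.0°

For a prograde orbit the ground track reaches latitude ±i = ±69.8°.
Sensor half-swath on the ground ≈ 961·tan(20.4°) = 357 km = 3.21° of latitude.
Maximum observable latitude ≈ 69.8 + 3.21 = 73.0°.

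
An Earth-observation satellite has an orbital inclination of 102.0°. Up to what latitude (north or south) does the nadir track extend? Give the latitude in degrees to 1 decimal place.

78.0°

Retrograde orbit: the ground track reaches ±(180° − i) = ±(180 − 102.0) = ±78.0°.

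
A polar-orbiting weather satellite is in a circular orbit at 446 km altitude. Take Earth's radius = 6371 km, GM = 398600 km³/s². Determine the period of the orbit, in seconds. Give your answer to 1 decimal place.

Semi-major axis a = 6371 + 446 = 6817 km. Period T = 2π√(a³/μ) = 2π√(6817³/398600) = 5601.5 s = 93.36 min.

5601.5 seconds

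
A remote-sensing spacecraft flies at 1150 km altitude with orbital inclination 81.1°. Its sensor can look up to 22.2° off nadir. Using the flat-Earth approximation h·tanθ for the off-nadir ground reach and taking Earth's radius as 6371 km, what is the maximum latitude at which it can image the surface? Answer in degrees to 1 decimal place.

For a prograde orbit the ground track reaches latitude ±i = ±81.1°.
Sensor half-swath on the ground ≈ 1150·tan(22.2°) = 469 km = 4.22° of latitude.
Maximum observable latitude ≈ 81.1 + 4.22 = 85.3°.

85.3°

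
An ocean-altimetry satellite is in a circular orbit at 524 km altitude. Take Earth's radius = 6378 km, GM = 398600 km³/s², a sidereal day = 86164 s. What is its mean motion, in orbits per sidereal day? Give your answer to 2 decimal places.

15.10

Semi-major axis a = 6378 + 524 = 6902 km. Period T = 2π√(a³/μ) = 2π√(6902³/398600) = 5706.6 s = 95.11 min.
Orbits per sidereal day = 86164 / 5706.6 = 15.099.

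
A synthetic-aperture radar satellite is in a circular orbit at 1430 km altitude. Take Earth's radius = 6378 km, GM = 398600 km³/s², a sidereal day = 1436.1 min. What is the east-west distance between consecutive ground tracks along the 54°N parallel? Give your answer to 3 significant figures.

Semi-major axis a = 6378 + 1430 = 7808 km. Period T = 2π√(a³/μ) = 2π√(7808³/398600) = 6866.3 s = 114.44 min.
Node shift per orbit = (6866.3/86166) × 360° = 28.69°.
Equatorial spacing = 28.69 × 111.3 km/° = 3193 km.
At 54° latitude, spacing = 3193 × cos(54°) = 1877 km.

1880 km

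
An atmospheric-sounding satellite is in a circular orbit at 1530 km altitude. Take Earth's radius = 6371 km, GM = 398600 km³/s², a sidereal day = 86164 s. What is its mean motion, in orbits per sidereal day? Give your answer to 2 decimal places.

Semi-major axis a = 6371 + 1530 = 7901 km. Period T = 2π√(a³/μ) = 2π√(7901³/398600) = 6989.3 s = 116.49 min.
Orbits per sidereal day = 86164 / 6989.3 = 12.328.

12.33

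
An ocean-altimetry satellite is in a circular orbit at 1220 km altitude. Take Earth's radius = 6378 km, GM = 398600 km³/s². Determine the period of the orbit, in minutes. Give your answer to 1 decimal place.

Semi-major axis a = 6378 + 1220 = 7598 km. Period T = 2π√(a³/μ) = 2π√(7598³/398600) = 6591.1 s = 109.85 min.

109.9 min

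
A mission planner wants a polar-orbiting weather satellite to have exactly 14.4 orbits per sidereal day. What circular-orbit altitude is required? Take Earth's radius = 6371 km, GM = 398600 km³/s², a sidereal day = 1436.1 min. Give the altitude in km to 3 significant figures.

Required period T = 86166 / 14.4 = 5983.8 s.
From T = 2π√(a³/μ): a = (μ T²/4π²)^(1/3) = (398600 × 5983.8² / 4π²)^(1/3) = 7124 km.
Altitude h = a − R = 7124 − 6371 = 753 km.

753 km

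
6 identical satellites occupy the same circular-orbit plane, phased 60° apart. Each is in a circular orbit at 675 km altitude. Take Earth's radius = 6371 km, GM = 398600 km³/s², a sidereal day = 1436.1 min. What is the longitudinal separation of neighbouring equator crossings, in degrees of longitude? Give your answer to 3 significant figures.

Semi-major axis a = 6371 + 675 = 7046 km. Period T = 2π√(a³/μ) = 2π√(7046³/398600) = 5886.1 s = 98.10 min.
Single-satellite node shift = (5886.1/86166) × 360° = 24.59°.
With 6 satellites evenly phased, successive equator crossings are 24.59/6 = 4.099° apart.

4.10°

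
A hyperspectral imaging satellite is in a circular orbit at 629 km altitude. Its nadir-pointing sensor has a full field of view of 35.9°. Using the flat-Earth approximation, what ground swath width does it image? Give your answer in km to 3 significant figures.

Half-angle = 35.9°/2 = 17.95°.
Swath width ≈ 2h·tan(θ/2) = 2 × 629 × tan(17.95°) = 407.5 km.

408 km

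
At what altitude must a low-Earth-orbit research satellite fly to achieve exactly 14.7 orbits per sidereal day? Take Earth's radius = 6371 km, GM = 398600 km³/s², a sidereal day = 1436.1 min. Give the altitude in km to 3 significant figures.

Required period T = 86166 / 14.7 = 5861.6 s.
From T = 2π√(a³/μ): a = (μ T²/4π²)^(1/3) = (398600 × 5861.6² / 4π²)^(1/3) = 7026 km.
Altitude h = a − R = 7026 − 6371 = 655 km.

655 km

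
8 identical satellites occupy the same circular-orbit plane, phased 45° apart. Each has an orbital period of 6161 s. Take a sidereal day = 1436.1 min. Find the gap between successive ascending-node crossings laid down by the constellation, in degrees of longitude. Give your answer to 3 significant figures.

Single-satellite node shift = (6161.0/86166) × 360° = 25.74°.
With 8 satellites evenly phased, successive equator crossings are 25.74/8 = 3.218° apart.

3.22°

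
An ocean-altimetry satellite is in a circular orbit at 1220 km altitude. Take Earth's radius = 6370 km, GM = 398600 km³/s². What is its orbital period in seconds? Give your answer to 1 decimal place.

Semi-major axis a = 6370 + 1220 = 7590 km. Period T = 2π√(a³/μ) = 2π√(7590³/398600) = 6580.7 s = 109.68 min.

6580.7 seconds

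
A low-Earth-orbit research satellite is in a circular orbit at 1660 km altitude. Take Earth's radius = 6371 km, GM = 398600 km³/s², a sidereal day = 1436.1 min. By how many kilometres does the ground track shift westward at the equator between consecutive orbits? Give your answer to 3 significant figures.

3330 km

Semi-major axis a = 6371 + 1660 = 8031 km. Period T = 2π√(a³/μ) = 2π√(8031³/398600) = 7162.5 s = 119.38 min.
During one orbit Earth rotates (7162.5 / 86166) × 360° = 29.92°.
At the equator that is 29.92° × (2π·6371/360) km/° = 29.92 × 111.2 = 3327 km.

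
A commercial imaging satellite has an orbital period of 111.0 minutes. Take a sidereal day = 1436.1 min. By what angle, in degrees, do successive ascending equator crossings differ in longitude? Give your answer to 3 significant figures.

27.8°

T = 111.0 min = 6660.0 s.
During one orbit Earth rotates (6660.0 / 86166) × 360° = 27.83°.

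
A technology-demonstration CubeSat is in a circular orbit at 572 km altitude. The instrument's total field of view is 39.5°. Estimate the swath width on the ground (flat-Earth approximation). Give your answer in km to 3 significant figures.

Half-angle = 39.5°/2 = 19.75°.
Swath width ≈ 2h·tan(θ/2) = 2 × 572 × tan(19.75°) = 410.7 km.

411 km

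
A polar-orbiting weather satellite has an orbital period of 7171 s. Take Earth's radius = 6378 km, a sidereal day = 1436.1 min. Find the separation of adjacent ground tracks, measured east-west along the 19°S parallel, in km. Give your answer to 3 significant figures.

3150 km

Node shift per orbit = (7171.0/86166) × 360° = 29.96°.
Equatorial spacing = 29.96 × 111.3 km/° = 3335 km.
At 19° latitude, spacing = 3335 × cos(19°) = 3153 km.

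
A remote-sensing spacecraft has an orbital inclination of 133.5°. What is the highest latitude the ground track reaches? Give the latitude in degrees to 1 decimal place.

Retrograde orbit: the ground track reaches ±(180° − i) = ±(180 − 133.5) = ±46.5°.

46.5°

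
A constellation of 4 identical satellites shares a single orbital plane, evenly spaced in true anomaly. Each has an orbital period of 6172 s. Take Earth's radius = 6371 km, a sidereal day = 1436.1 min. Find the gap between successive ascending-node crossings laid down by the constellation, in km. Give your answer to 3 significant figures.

Single-satellite node shift = (6172.0/86166) × 360° = 25.79°.
With 4 satellites evenly phased, successive equator crossings are 25.79/4 = 6.447° apart.
That is 6.447 × 111.2 = 717 km at the equator.

717 km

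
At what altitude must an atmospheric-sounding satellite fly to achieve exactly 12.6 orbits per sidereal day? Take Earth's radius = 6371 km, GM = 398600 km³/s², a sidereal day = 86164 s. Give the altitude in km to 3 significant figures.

Required period T = 86164 / 12.6 = 6838.4 s.
From T = 2π√(a³/μ): a = (μ T²/4π²)^(1/3) = (398600 × 6838.4² / 4π²)^(1/3) = 7787 km.
Altitude h = a − R = 7787 − 6371 = 1416 km.

1420 km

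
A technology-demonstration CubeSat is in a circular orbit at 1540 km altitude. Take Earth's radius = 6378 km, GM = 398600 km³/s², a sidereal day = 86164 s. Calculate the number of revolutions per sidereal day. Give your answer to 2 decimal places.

12.29

Semi-major axis a = 6378 + 1540 = 7918 km. Period T = 2π√(a³/μ) = 2π√(7918³/398600) = 7011.9 s = 116.86 min.
Orbits per sidereal day = 86164 / 7011.9 = 12.288.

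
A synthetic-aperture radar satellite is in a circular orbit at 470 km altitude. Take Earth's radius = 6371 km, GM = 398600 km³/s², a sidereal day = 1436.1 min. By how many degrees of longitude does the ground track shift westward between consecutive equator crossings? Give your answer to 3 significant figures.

Semi-major axis a = 6371 + 470 = 6841 km. Period T = 2π√(a³/μ) = 2π√(6841³/398600) = 5631.1 s = 93.85 min.
During one orbit Earth rotates (5631.1 / 86166) × 360° = 23.53°.

23.5°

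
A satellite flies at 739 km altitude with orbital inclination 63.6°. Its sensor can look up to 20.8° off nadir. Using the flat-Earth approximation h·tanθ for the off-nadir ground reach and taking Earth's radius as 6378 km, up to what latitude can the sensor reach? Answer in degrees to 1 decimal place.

66.1°

For a prograde orbit the ground track reaches latitude ±i = ±63.6°.
Sensor half-swath on the ground ≈ 739·tan(20.8°) = 281 km = 2.52° of latitude.
Maximum observable latitude ≈ 63.6 + 2.52 = 66.1°.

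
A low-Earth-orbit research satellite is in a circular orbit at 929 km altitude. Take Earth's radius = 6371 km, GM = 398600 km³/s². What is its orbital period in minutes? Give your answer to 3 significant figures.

Semi-major axis a = 6371 + 929 = 7300 km. Period T = 2π√(a³/μ) = 2π√(7300³/398600) = 6207.2 s = 103.45 min.

103 min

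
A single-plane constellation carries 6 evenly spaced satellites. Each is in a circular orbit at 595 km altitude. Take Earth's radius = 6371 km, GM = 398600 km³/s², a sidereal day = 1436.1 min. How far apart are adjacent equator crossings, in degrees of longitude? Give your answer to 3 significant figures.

4.03°

Semi-major axis a = 6371 + 595 = 6966 km. Period T = 2π√(a³/μ) = 2π√(6966³/398600) = 5786.1 s = 96.44 min.
Single-satellite node shift = (5786.1/86166) × 360° = 24.17°.
With 6 satellites evenly phased, successive equator crossings are 24.17/6 = 4.029° apart.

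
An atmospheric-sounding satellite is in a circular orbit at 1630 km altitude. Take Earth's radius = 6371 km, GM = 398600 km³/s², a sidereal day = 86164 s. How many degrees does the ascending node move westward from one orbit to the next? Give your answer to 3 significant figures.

Semi-major axis a = 6371 + 1630 = 8001 km. Period T = 2π√(a³/μ) = 2π√(8001³/398600) = 7122.4 s = 118.71 min.
During one orbit Earth rotates (7122.4 / 86164) × 360° = 29.76°.

29.8°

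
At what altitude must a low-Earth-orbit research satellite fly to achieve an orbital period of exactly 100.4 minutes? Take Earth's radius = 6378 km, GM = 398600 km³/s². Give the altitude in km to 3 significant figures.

778 km

T = 100.4 min = 6024.0 s.
From T = 2π√(a³/μ): a = (μ T²/4π²)^(1/3) = (398600 × 6024.0² / 4π²)^(1/3) = 7156 km.
Altitude h = a − R = 7156 − 6378 = 778 km.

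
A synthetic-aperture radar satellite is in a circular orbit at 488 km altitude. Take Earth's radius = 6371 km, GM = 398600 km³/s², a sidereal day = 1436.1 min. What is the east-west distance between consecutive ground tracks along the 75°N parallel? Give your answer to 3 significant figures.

Semi-major axis a = 6371 + 488 = 6859 km. Period T = 2π√(a³/μ) = 2π√(6859³/398600) = 5653.3 s = 94.22 min.
Node shift per orbit = (5653.3/86166) × 360° = 23.62°.
Equatorial spacing = 23.62 × 111.2 km/° = 2626 km.
At 75° latitude, spacing = 2626 × cos(75°) = 680 km.

680 km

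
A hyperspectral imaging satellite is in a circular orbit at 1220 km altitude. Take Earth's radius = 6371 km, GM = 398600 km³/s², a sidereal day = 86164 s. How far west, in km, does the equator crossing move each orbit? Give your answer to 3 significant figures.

Semi-major axis a = 6371 + 1220 = 7591 km. Period T = 2π√(a³/μ) = 2π√(7591³/398600) = 6582.0 s = 109.70 min.
During one orbit Earth rotates (6582.0 / 86164) × 360° = 27.50°.
At the equator that is 27.50° × (2π·6371/360) km/° = 27.50 × 111.2 = 3058 km.

3060 km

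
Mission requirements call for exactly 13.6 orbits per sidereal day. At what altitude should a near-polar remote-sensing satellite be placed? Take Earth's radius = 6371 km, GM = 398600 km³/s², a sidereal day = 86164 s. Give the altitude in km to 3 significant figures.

1030 km

Required period T = 86164 / 13.6 = 6335.6 s.
From T = 2π√(a³/μ): a = (μ T²/4π²)^(1/3) = (398600 × 6335.6² / 4π²)^(1/3) = 7400 km.
Altitude h = a − R = 7400 − 6371 = 1029 km.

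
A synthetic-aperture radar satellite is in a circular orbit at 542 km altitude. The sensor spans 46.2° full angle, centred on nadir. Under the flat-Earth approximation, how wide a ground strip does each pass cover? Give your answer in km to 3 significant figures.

Half-angle = 46.2°/2 = 23.1°.
Swath width ≈ 2h·tan(θ/2) = 2 × 542 × tan(23.1°) = 462.4 km.

462 km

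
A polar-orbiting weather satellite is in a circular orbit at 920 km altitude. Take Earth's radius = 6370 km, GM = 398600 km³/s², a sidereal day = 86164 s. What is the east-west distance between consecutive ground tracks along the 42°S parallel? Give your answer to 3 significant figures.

2140 km

Semi-major axis a = 6370 + 920 = 7290 km. Period T = 2π√(a³/μ) = 2π√(7290³/398600) = 6194.4 s = 103.24 min.
Node shift per orbit = (6194.4/86164) × 360° = 25.88°.
Equatorial spacing = 25.88 × 111.2 km/° = 2877 km.
At 42° latitude, spacing = 2877 × cos(42°) = 2138 km.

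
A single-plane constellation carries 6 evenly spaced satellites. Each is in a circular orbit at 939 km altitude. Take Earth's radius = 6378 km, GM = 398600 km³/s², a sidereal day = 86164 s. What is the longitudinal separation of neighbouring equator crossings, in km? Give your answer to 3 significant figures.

483 km

Semi-major axis a = 6378 + 939 = 7317 km. Period T = 2π√(a³/μ) = 2π√(7317³/398600) = 6228.9 s = 103.81 min.
Single-satellite node shift = (6228.9/86164) × 360° = 26.02°.
With 6 satellites evenly phased, successive equator crossings are 26.02/6 = 4.337° apart.
That is 4.337 × 111.3 = 483 km at the equator.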